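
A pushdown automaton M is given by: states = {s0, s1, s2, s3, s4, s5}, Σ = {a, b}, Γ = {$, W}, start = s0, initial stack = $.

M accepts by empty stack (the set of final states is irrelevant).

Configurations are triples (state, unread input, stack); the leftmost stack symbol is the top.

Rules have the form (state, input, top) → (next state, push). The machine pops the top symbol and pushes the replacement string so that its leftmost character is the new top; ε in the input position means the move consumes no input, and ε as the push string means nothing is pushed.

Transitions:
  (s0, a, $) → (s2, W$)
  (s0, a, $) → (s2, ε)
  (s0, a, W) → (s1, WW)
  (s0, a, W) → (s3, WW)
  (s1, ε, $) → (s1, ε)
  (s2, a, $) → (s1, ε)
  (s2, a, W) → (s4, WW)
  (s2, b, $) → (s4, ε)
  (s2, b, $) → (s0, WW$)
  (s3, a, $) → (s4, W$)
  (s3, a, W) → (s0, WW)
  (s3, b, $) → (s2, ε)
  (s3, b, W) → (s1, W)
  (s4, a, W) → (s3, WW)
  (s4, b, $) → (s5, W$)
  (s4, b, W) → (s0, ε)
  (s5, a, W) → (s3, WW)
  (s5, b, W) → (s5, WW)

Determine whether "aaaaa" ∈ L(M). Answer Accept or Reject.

Reject

No computation consumes all input and empties the stack.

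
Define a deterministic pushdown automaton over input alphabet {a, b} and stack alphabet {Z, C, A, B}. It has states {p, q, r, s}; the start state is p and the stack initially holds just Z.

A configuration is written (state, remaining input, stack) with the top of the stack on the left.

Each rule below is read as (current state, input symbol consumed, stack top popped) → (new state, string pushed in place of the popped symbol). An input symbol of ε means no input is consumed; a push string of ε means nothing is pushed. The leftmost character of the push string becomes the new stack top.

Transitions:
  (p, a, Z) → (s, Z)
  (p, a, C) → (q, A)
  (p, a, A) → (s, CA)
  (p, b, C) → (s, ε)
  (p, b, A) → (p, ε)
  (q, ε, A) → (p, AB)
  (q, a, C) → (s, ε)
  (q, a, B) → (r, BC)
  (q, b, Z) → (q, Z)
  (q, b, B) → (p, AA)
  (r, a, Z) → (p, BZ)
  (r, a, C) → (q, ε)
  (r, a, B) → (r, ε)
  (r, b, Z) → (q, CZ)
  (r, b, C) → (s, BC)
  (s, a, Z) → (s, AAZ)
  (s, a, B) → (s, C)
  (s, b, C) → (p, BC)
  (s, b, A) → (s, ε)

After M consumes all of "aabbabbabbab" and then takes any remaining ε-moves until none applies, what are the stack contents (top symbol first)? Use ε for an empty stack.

(p, aabbabbabbab, Z)
  read a, top Z: go to s, push Z → (s, abbabbabbab, Z)
  read a, top Z: go to s, push AAZ → (s, bbabbabbab, AAZ)
  read b, top A: go to s, push ε → (s, babbabbab, AZ)
  read b, top A: go to s, push ε → (s, abbabbab, Z)
  read a, top Z: go to s, push AAZ → (s, bbabbab, AAZ)
  read b, top A: go to s, push ε → (s, babbab, AZ)
  read b, top A: go to s, push ε → (s, abbab, Z)
  read a, top Z: go to s, push AAZ → (s, bbab, AAZ)
  read b, top A: go to s, push ε → (s, bab, AZ)
  read b, top A: go to s, push ε → (s, ab, Z)
  read a, top Z: go to s, push AAZ → (s, b, AAZ)
  read b, top A: go to s, push ε → (s, ε, AZ)
All input consumed in state s with stack AZ.

AZ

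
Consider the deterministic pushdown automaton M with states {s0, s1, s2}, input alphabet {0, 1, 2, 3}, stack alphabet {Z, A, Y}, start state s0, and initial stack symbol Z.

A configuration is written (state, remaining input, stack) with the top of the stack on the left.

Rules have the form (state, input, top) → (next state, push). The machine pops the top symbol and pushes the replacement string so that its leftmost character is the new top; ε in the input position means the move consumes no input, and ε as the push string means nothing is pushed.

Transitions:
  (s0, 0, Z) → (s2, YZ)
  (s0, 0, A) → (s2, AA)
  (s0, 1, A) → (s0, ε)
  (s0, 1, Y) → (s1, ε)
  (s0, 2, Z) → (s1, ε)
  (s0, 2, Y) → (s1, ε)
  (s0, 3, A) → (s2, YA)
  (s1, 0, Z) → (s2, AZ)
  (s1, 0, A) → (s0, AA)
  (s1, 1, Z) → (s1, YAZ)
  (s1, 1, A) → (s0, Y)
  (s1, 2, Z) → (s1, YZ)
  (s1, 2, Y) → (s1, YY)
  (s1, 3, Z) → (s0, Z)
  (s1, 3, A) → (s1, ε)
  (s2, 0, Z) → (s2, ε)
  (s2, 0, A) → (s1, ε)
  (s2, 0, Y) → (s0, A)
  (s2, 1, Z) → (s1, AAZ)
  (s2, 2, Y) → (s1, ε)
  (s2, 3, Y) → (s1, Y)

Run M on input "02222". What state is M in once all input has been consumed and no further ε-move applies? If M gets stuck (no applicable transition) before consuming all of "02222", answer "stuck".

s1

(s0, 02222, Z)
  read 0, top Z: go to s2, push YZ → (s2, 2222, YZ)
  read 2, top Y: go to s1, push ε → (s1, 222, Z)
  read 2, top Z: go to s1, push YZ → (s1, 22, YZ)
  read 2, top Y: go to s1, push YY → (s1, 2, YYZ)
  read 2, top Y: go to s1, push YY → (s1, ε, YYYZ)
All input consumed; M is in state s1.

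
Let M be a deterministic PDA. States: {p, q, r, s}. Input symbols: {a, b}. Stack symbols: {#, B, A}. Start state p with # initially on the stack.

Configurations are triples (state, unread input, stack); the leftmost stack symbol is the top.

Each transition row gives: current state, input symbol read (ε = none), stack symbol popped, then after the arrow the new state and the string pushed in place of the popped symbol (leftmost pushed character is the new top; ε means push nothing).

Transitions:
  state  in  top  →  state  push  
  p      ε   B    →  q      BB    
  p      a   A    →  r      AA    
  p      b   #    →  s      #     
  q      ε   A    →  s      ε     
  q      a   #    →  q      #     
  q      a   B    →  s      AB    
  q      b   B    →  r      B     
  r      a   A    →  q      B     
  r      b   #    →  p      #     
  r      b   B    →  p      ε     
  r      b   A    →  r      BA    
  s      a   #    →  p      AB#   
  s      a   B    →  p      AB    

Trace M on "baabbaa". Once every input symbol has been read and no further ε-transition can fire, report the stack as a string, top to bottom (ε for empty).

BAAB#

(p, baabbaa, #) ⊢ (s, aabbaa, #) ⊢ (p, abbaa, AB#) ⊢ (r, bbaa, AAB#) ⊢ (r, baa, BAAB#) ⊢ (p, aa, AAB#) ⊢ (r, a, AAAB#) ⊢ (q, ε, BAAB#)
All input consumed in state q with stack BAAB#.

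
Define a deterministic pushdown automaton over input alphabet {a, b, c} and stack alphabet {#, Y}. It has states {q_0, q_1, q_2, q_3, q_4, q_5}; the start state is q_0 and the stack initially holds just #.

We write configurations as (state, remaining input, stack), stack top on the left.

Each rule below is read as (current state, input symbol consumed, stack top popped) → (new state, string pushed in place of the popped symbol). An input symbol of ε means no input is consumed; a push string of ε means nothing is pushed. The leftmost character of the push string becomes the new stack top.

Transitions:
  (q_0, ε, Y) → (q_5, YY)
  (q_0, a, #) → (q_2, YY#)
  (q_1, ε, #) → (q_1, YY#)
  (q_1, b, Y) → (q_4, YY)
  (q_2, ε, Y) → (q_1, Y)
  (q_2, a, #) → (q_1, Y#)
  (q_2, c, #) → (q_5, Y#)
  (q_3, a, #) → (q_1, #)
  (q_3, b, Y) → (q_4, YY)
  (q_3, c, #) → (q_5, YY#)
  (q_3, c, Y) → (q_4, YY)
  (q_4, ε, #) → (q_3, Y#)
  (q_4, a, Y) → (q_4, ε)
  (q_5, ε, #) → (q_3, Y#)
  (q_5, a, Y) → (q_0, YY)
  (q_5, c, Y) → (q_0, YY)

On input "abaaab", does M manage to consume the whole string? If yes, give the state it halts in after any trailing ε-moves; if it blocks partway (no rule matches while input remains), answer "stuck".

q_4

(q_0, abaaab, #)
  read a, top #: go to q_2, push YY# → (q_2, baaab, YY#)
  ε-move, top Y: go to q_1, push Y → (q_1, baaab, YY#)
  read b, top Y: go to q_4, push YY → (q_4, aaab, YYY#)
  read a, top Y: go to q_4, push ε → (q_4, aab, YY#)
  read a, top Y: go to q_4, push ε → (q_4, ab, Y#)
  read a, top Y: go to q_4, push ε → (q_4, b, #)
  ε-move, top #: go to q_3, push Y# → (q_3, b, Y#)
  read b, top Y: go to q_4, push YY → (q_4, ε, YY#)
All input consumed; M is in state q_4.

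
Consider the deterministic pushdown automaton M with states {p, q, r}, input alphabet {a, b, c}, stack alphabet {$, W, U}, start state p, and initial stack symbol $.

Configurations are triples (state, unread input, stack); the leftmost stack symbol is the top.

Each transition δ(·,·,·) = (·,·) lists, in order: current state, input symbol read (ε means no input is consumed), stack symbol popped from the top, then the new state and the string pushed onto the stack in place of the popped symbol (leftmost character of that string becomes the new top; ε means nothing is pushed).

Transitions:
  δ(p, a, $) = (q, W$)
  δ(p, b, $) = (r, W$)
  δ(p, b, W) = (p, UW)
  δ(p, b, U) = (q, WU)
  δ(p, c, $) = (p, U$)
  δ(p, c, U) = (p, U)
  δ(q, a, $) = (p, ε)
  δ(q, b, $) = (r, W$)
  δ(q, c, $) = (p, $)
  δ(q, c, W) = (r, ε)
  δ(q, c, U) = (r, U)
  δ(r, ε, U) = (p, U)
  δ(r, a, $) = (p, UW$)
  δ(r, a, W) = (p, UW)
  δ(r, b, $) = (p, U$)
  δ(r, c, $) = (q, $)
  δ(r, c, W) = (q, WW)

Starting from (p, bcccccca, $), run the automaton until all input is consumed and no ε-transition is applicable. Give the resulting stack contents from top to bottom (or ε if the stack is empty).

UW$

(p, bcccccca, $)
  read b, top $: go to r, push W$ → (r, cccccca, W$)
  read c, top W: go to q, push WW → (q, ccccca, WW$)
  read c, top W: go to r, push ε → (r, cccca, W$)
  read c, top W: go to q, push WW → (q, ccca, WW$)
  read c, top W: go to r, push ε → (r, cca, W$)
  read c, top W: go to q, push WW → (q, ca, WW$)
  read c, top W: go to r, push ε → (r, a, W$)
  read a, top W: go to p, push UW → (p, ε, UW$)
All input consumed in state p with stack UW$.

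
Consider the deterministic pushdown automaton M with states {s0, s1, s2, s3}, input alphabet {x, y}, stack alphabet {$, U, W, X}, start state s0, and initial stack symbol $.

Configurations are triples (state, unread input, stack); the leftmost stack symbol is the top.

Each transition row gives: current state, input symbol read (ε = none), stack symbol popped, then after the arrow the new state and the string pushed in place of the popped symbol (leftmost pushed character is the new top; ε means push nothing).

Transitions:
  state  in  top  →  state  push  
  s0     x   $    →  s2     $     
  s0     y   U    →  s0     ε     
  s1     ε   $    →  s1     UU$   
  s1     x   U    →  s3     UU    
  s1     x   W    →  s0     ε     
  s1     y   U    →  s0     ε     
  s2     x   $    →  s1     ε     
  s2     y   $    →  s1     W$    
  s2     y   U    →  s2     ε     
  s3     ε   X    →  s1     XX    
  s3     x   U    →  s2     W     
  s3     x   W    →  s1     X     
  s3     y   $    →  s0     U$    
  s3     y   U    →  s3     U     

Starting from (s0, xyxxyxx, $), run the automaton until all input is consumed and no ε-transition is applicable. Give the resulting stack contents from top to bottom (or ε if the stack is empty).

$

(s0, xyxxyxx, $)
  read x, top $: go to s2, push $ → (s2, yxxyxx, $)
  read y, top $: go to s1, push W$ → (s1, xxyxx, W$)
  read x, top W: go to s0, push ε → (s0, xyxx, $)
  read x, top $: go to s2, push $ → (s2, yxx, $)
  read y, top $: go to s1, push W$ → (s1, xx, W$)
  read x, top W: go to s0, push ε → (s0, x, $)
  read x, top $: go to s2, push $ → (s2, ε, $)
All input consumed in state s2 with stack $.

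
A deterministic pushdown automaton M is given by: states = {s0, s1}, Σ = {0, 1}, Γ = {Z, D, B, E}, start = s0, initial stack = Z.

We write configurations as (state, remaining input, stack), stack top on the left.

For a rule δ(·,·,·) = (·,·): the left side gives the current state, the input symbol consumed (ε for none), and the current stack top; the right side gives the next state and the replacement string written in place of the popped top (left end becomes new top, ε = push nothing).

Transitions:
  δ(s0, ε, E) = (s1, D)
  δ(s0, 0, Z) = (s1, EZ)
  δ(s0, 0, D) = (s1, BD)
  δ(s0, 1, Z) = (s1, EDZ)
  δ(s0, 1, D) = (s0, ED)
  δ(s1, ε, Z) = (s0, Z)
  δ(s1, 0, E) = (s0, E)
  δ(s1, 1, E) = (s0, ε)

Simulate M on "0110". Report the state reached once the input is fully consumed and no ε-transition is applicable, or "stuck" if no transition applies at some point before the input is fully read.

s1

(s0, 0110, Z) ⊢ (s1, 110, EZ) ⊢ (s0, 10, Z) ⊢ (s1, 0, EDZ) ⊢ (s0, ε, EDZ) ⊢ (s1, ε, DDZ)
All input consumed; M is in state s1.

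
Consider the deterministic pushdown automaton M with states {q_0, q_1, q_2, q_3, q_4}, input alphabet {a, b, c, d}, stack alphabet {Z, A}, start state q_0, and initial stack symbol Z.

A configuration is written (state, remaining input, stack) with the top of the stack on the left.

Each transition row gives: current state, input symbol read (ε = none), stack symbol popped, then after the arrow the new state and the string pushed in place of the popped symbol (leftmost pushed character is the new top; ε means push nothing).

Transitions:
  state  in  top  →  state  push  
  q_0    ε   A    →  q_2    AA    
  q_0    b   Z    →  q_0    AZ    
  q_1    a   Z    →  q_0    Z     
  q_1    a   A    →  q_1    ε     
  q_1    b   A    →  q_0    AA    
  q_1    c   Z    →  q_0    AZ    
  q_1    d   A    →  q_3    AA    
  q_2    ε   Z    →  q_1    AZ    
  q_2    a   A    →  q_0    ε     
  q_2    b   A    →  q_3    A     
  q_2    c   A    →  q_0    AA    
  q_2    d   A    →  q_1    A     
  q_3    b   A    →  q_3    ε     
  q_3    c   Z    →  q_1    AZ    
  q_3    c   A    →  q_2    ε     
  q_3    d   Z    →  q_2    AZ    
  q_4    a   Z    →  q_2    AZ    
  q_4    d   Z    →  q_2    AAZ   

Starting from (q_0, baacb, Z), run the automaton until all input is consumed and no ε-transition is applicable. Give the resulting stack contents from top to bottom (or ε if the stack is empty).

AAAAZ

(q_0, baacb, Z) ⊢ (q_0, aacb, AZ) ⊢ (q_2, aacb, AAZ) ⊢ (q_0, acb, AZ) ⊢ (q_2, acb, AAZ) ⊢ (q_0, cb, AZ) ⊢ (q_2, cb, AAZ) ⊢ (q_0, b, AAAZ) ⊢ (q_2, b, AAAAZ) ⊢ (q_3, ε, AAAAZ)
All input consumed in state q_3 with stack AAAAZ.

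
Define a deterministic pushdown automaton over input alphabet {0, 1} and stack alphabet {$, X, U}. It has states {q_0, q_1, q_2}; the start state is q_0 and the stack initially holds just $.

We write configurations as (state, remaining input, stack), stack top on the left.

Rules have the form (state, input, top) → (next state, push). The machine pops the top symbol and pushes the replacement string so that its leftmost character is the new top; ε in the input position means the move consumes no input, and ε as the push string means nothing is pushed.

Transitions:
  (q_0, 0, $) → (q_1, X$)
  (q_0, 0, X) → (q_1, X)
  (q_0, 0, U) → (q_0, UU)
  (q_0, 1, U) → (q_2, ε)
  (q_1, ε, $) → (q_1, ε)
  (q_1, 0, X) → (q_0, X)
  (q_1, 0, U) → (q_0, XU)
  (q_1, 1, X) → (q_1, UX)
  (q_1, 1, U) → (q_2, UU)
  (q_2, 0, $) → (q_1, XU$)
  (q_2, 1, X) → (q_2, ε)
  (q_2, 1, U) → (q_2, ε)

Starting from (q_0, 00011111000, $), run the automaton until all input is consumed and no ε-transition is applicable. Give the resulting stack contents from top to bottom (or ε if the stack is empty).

XU$

(q_0, 00011111000, $)
  read 0, top $: go to q_1, push X$ → (q_1, 0011111000, X$)
  read 0, top X: go to q_0, push X → (q_0, 011111000, X$)
  read 0, top X: go to q_1, push X → (q_1, 11111000, X$)
  read 1, top X: go to q_1, push UX → (q_1, 1111000, UX$)
  read 1, top U: go to q_2, push UU → (q_2, 111000, UUX$)
  read 1, top U: go to q_2, push ε → (q_2, 11000, UX$)
  read 1, top U: go to q_2, push ε → (q_2, 1000, X$)
  read 1, top X: go to q_2, push ε → (q_2, 000, $)
  read 0, top $: go to q_1, push XU$ → (q_1, 00, XU$)
  read 0, top X: go to q_0, push X → (q_0, 0, XU$)
  read 0, top X: go to q_1, push X → (q_1, ε, XU$)
All input consumed in state q_1 with stack XU$.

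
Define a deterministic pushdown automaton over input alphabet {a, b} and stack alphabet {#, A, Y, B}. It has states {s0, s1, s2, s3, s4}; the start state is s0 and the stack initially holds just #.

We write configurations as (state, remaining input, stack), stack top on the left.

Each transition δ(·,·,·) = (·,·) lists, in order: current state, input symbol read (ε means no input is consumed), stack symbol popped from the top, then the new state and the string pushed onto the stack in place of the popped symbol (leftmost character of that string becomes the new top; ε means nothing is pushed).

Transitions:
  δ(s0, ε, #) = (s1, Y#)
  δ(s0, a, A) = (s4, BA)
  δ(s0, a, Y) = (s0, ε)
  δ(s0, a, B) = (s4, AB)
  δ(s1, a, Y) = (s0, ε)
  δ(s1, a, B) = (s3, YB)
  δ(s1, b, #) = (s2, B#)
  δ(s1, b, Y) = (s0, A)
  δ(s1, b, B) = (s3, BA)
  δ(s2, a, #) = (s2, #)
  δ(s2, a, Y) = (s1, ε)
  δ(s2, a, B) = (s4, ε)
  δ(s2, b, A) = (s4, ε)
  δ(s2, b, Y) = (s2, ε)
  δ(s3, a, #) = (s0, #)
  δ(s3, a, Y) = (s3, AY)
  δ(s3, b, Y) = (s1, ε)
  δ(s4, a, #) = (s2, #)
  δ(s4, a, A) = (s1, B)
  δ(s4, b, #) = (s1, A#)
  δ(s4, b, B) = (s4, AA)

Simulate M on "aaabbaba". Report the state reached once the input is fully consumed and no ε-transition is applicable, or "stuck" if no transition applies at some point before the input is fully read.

(s0, aaabbaba, #) ⊢ (s1, aaabbaba, Y#) ⊢ (s0, aabbaba, #) ⊢ (s1, aabbaba, Y#) ⊢ (s0, abbaba, #) ⊢ (s1, abbaba, Y#) ⊢ (s0, bbaba, #) ⊢ (s1, bbaba, Y#) ⊢ (s0, baba, A#)
No transition for (s0, b, top A); M blocks with input baba remaining.

stuck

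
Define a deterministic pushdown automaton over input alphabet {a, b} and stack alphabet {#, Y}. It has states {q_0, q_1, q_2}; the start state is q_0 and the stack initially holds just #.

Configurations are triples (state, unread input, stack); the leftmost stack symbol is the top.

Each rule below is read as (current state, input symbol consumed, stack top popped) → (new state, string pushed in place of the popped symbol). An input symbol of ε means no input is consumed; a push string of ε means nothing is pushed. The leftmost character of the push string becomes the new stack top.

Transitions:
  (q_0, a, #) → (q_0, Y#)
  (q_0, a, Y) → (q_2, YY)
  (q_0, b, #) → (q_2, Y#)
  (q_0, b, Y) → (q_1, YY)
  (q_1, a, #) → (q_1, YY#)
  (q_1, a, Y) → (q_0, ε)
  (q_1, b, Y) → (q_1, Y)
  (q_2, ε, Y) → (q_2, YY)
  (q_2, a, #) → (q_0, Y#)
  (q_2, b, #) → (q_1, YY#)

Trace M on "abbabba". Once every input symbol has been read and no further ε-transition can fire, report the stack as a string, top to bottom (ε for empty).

(q_0, abbabba, #)
  read a, top #: go to q_0, push Y# → (q_0, bbabba, Y#)
  read b, top Y: go to q_1, push YY → (q_1, babba, YY#)
  read b, top Y: go to q_1, push Y → (q_1, abba, YY#)
  read a, top Y: go to q_0, push ε → (q_0, bba, Y#)
  read b, top Y: go to q_1, push YY → (q_1, ba, YY#)
  read b, top Y: go to q_1, push Y → (q_1, a, YY#)
  read a, top Y: go to q_0, push ε → (q_0, ε, Y#)
All input consumed in state q_0 with stack Y#.

Y#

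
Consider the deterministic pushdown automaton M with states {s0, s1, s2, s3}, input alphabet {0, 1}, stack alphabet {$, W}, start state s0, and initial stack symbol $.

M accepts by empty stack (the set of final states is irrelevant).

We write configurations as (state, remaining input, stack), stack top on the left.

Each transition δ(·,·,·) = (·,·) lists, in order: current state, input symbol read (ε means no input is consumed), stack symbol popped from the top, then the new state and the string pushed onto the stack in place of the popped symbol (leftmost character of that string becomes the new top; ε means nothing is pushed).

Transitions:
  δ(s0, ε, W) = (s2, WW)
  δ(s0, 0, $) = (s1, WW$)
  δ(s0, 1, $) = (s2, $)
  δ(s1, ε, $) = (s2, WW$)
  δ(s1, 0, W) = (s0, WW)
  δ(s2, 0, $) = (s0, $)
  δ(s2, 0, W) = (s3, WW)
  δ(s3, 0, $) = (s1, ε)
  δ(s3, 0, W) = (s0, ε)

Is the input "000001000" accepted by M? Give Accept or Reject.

Reject

(s0, 000001000, $)
  read 0, top $: go to s1, push WW$ → (s1, 00001000, WW$)
  read 0, top W: go to s0, push WW → (s0, 0001000, WWW$)
  ε-move, top W: go to s2, push WW → (s2, 0001000, WWWW$)
  read 0, top W: go to s3, push WW → (s3, 001000, WWWWW$)
  read 0, top W: go to s0, push ε → (s0, 01000, WWWW$)
  ε-move, top W: go to s2, push WW → (s2, 01000, WWWWW$)
  read 0, top W: go to s3, push WW → (s3, 1000, WWWWWW$)
No transition applies at (s3, 1000, WWWWWW$); input not fully consumed.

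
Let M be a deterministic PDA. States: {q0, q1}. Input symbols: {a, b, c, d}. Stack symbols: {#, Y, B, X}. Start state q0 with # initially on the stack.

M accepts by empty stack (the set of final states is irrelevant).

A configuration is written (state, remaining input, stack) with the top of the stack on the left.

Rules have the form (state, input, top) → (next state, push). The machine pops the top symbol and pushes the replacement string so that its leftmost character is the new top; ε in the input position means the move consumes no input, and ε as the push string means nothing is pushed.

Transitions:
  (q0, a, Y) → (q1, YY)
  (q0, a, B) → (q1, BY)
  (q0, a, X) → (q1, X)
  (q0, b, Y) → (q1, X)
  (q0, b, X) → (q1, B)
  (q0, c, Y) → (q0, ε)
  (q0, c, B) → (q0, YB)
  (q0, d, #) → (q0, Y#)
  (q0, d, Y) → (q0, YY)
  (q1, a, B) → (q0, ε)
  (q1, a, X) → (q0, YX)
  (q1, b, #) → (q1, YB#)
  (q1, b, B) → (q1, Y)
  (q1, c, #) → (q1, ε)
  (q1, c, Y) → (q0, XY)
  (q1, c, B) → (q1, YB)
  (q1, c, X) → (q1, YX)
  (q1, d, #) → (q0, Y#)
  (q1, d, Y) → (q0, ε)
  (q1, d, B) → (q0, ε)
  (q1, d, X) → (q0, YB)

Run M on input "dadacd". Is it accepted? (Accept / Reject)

(q0, dadacd, #)
  read d, top #: go to q0, push Y# → (q0, adacd, Y#)
  read a, top Y: go to q1, push YY → (q1, dacd, YY#)
  read d, top Y: go to q0, push ε → (q0, acd, Y#)
  read a, top Y: go to q1, push YY → (q1, cd, YY#)
  read c, top Y: go to q0, push XY → (q0, d, XYY#)
No transition applies at (q0, d, XYY#); input not fully consumed.

Reject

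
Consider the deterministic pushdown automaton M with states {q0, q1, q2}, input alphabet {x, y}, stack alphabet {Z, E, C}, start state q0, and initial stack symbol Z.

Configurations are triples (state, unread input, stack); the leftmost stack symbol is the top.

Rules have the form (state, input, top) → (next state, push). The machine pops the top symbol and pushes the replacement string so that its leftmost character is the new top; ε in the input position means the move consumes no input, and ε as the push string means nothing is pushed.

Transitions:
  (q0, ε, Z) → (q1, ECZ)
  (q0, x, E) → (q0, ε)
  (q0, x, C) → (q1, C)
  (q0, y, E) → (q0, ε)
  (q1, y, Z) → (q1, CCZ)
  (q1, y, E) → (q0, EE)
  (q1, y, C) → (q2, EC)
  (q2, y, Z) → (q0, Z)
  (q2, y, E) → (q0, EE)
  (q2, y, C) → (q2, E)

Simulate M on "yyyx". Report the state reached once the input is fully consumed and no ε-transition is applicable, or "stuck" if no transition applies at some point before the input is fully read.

(q0, yyyx, Z) ⊢ (q1, yyyx, ECZ) ⊢ (q0, yyx, EECZ) ⊢ (q0, yx, ECZ) ⊢ (q0, x, CZ) ⊢ (q1, ε, CZ)
All input consumed; M is in state q1.

q1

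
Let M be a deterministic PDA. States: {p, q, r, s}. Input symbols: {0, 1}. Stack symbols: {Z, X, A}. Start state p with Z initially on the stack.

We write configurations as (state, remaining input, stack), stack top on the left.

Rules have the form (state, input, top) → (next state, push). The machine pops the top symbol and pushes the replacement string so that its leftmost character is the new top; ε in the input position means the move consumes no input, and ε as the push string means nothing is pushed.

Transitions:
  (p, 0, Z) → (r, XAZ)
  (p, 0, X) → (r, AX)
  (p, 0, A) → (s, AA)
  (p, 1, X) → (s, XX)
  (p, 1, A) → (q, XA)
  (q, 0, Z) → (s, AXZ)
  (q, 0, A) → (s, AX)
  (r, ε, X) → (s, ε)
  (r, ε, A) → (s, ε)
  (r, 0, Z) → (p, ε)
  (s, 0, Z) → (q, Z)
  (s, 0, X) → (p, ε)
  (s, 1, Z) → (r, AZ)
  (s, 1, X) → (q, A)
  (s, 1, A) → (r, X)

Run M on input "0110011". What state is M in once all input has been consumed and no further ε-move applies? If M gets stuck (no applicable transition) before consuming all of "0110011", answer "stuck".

(p, 0110011, Z)
  read 0, top Z: go to r, push XAZ → (r, 110011, XAZ)
  ε-move, top X: go to s, push ε → (s, 110011, AZ)
  read 1, top A: go to r, push X → (r, 10011, XZ)
  ε-move, top X: go to s, push ε → (s, 10011, Z)
  read 1, top Z: go to r, push AZ → (r, 0011, AZ)
  ε-move, top A: go to s, push ε → (s, 0011, Z)
  read 0, top Z: go to q, push Z → (q, 011, Z)
  read 0, top Z: go to s, push AXZ → (s, 11, AXZ)
  read 1, top A: go to r, push X → (r, 1, XXZ)
  ε-move, top X: go to s, push ε → (s, 1, XZ)
  read 1, top X: go to q, push A → (q, ε, AZ)
All input consumed; M is in state q.

q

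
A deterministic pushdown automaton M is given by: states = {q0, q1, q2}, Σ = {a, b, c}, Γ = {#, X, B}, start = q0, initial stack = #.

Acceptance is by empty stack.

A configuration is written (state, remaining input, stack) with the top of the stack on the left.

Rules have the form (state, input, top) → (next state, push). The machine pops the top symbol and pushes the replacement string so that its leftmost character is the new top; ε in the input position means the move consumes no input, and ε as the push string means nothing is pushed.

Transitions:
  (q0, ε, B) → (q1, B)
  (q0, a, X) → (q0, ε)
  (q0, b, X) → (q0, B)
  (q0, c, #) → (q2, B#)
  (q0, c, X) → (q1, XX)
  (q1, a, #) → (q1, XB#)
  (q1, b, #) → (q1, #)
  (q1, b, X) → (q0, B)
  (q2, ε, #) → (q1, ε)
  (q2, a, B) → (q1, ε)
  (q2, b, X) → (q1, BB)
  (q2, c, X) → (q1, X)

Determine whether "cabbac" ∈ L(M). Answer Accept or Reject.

(q0, cabbac, #)
  read c, top #: go to q2, push B# → (q2, abbac, B#)
  read a, top B: go to q1, push ε → (q1, bbac, #)
  read b, top #: go to q1, push # → (q1, bac, #)
  read b, top #: go to q1, push # → (q1, ac, #)
  read a, top #: go to q1, push XB# → (q1, c, XB#)
No transition applies at (q1, c, XB#); input not fully consumed.

Reject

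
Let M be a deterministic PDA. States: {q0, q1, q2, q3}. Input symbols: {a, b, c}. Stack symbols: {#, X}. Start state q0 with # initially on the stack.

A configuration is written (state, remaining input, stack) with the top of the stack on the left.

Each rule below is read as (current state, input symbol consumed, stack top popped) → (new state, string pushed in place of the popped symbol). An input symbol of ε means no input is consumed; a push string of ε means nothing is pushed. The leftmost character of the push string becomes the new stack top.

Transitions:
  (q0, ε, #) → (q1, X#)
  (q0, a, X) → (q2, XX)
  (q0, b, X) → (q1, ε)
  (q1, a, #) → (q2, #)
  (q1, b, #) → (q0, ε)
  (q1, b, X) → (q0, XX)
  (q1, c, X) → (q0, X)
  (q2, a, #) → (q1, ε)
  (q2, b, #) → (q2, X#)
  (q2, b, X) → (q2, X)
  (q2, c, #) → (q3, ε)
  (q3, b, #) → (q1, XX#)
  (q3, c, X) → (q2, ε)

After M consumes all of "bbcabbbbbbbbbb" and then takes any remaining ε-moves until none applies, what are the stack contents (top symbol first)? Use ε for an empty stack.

(q0, bbcabbbbbbbbbb, #) ⊢ (q1, bbcabbbbbbbbbb, X#) ⊢ (q0, bcabbbbbbbbbb, XX#) ⊢ (q1, cabbbbbbbbbb, X#) ⊢ (q0, abbbbbbbbbb, X#) ⊢ (q2, bbbbbbbbbb, XX#) ⊢ (q2, bbbbbbbbb, XX#) ⊢ (q2, bbbbbbbb, XX#) ⊢ (q2, bbbbbbb, XX#) ⊢ (q2, bbbbbb, XX#) ⊢ (q2, bbbbb, XX#) ⊢ (q2, bbbb, XX#) ⊢ (q2, bbb, XX#) ⊢ (q2, bb, XX#) ⊢ (q2, b, XX#) ⊢ (q2, ε, XX#)
All input consumed in state q2 with stack XX#.

XX#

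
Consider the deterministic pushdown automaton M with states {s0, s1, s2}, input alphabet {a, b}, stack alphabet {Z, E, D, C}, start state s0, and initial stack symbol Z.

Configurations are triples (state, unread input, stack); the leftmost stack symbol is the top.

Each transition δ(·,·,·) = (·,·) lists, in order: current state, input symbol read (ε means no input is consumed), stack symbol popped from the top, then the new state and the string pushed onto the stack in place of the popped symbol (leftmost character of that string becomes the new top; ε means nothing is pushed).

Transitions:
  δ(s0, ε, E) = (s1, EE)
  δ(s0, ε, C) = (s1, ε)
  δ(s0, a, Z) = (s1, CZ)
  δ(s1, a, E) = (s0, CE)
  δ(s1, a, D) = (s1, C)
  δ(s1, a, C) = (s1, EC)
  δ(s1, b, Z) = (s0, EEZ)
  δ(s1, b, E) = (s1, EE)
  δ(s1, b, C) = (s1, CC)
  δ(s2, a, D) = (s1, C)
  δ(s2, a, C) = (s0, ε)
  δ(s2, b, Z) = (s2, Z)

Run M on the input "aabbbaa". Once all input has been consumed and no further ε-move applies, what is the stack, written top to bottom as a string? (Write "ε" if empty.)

(s0, aabbbaa, Z)
  read a, top Z: go to s1, push CZ → (s1, abbbaa, CZ)
  read a, top C: go to s1, push EC → (s1, bbbaa, ECZ)
  read b, top E: go to s1, push EE → (s1, bbaa, EECZ)
  read b, top E: go to s1, push EE → (s1, baa, EEECZ)
  read b, top E: go to s1, push EE → (s1, aa, EEEECZ)
  read a, top E: go to s0, push CE → (s0, a, CEEEECZ)
  ε-move, top C: go to s1, push ε → (s1, a, EEEECZ)
  read a, top E: go to s0, push CE → (s0, ε, CEEEECZ)
  ε-move, top C: go to s1, push ε → (s1, ε, EEEECZ)
All input consumed in state s1 with stack EEEECZ.

EEEECZ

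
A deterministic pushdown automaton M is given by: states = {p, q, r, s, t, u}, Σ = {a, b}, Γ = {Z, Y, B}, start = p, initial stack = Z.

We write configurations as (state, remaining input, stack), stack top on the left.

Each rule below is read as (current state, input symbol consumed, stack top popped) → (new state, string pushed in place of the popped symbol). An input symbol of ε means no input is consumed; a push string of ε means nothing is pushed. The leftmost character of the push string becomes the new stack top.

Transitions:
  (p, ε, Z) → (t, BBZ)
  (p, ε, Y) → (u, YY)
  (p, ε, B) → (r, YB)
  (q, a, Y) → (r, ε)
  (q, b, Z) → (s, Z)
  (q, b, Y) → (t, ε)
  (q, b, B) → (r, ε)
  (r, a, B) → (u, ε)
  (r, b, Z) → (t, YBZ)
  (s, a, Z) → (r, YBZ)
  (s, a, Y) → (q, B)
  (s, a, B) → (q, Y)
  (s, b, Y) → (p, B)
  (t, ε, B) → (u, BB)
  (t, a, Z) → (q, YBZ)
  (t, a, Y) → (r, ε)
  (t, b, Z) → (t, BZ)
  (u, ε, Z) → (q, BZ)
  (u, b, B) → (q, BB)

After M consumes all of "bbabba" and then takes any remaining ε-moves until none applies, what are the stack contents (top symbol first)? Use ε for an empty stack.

(p, bbabba, Z) ⊢ (t, bbabba, BBZ) ⊢ (u, bbabba, BBBZ) ⊢ (q, babba, BBBBZ) ⊢ (r, abba, BBBZ) ⊢ (u, bba, BBZ) ⊢ (q, ba, BBBZ) ⊢ (r, a, BBZ) ⊢ (u, ε, BZ)
All input consumed in state u with stack BZ.

BZ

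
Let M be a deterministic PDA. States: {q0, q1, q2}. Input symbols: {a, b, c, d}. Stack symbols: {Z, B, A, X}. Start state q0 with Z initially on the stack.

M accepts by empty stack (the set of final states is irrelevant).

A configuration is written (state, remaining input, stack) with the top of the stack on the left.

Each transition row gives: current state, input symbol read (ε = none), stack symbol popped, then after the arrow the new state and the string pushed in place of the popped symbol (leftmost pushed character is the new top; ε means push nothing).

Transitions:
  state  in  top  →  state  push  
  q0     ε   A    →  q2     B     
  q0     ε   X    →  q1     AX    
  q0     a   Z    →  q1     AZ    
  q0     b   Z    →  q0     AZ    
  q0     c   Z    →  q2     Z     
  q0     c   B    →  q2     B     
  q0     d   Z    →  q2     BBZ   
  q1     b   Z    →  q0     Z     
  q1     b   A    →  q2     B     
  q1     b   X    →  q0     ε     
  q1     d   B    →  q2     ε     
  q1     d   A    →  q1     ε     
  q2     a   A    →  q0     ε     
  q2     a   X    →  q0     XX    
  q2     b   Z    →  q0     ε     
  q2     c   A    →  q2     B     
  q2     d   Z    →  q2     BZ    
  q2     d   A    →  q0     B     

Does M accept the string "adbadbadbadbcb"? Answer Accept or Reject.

Accept

(q0, adbadbadbadbcb, Z)
  read a, top Z: go to q1, push AZ → (q1, dbadbadbadbcb, AZ)
  read d, top A: go to q1, push ε → (q1, badbadbadbcb, Z)
  read b, top Z: go to q0, push Z → (q0, adbadbadbcb, Z)
  read a, top Z: go to q1, push AZ → (q1, dbadbadbcb, AZ)
  read d, top A: go to q1, push ε → (q1, badbadbcb, Z)
  read b, top Z: go to q0, push Z → (q0, adbadbcb, Z)
  read a, top Z: go to q1, push AZ → (q1, dbadbcb, AZ)
  read d, top A: go to q1, push ε → (q1, badbcb, Z)
  read b, top Z: go to q0, push Z → (q0, adbcb, Z)
  read a, top Z: go to q1, push AZ → (q1, dbcb, AZ)
  read d, top A: go to q1, push ε → (q1, bcb, Z)
  read b, top Z: go to q0, push Z → (q0, cb, Z)
  read c, top Z: go to q2, push Z → (q2, b, Z)
  read b, top Z: go to q0, push ε → (q0, ε, ε)
All input consumed and the stack is empty.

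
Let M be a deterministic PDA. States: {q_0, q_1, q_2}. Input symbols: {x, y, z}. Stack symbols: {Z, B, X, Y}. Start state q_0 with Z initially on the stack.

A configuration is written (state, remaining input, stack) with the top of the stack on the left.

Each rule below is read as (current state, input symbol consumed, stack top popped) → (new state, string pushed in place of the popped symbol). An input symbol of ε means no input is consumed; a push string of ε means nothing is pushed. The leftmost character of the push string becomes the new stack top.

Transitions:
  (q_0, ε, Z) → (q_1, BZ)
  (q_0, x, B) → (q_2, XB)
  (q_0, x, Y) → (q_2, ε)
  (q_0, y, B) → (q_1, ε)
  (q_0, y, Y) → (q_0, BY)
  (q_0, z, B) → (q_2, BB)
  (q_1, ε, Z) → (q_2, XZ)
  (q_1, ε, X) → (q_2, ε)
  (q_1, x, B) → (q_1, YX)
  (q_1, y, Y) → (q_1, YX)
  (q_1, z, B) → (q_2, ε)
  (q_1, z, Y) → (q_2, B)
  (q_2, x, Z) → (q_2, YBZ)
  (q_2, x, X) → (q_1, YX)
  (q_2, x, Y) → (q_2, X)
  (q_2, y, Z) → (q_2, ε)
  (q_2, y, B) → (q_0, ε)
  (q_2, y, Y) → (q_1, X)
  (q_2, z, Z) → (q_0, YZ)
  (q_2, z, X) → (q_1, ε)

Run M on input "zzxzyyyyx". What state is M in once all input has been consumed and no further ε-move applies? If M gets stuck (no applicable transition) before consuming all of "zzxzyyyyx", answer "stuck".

(q_0, zzxzyyyyx, Z)
  ε-move, top Z: go to q_1, push BZ → (q_1, zzxzyyyyx, BZ)
  read z, top B: go to q_2, push ε → (q_2, zxzyyyyx, Z)
  read z, top Z: go to q_0, push YZ → (q_0, xzyyyyx, YZ)
  read x, top Y: go to q_2, push ε → (q_2, zyyyyx, Z)
  read z, top Z: go to q_0, push YZ → (q_0, yyyyx, YZ)
  read y, top Y: go to q_0, push BY → (q_0, yyyx, BYZ)
  read y, top B: go to q_1, push ε → (q_1, yyx, YZ)
  read y, top Y: go to q_1, push YX → (q_1, yx, YXZ)
  read y, top Y: go to q_1, push YX → (q_1, x, YXXZ)
No transition for (q_1, x, top Y); M blocks with input x remaining.

stuck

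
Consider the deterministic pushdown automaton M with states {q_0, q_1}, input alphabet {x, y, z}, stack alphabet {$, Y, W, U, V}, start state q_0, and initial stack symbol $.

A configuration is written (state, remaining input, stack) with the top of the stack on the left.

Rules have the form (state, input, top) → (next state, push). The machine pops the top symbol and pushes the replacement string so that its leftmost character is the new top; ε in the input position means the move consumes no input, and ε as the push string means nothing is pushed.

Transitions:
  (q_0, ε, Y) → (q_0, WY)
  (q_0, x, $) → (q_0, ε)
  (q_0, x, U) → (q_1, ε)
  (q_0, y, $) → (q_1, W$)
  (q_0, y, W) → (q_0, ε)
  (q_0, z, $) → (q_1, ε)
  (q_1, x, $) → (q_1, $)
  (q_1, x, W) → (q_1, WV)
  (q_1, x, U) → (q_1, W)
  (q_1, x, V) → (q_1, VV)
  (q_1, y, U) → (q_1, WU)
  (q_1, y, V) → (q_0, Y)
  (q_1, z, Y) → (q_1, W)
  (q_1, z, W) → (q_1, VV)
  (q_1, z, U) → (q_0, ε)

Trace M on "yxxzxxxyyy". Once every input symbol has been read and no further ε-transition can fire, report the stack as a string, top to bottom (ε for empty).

WYVVVVVV$

(q_0, yxxzxxxyyy, $) ⊢ (q_1, xxzxxxyyy, W$) ⊢ (q_1, xzxxxyyy, WV$) ⊢ (q_1, zxxxyyy, WVV$) ⊢ (q_1, xxxyyy, VVVV$) ⊢ (q_1, xxyyy, VVVVV$) ⊢ (q_1, xyyy, VVVVVV$) ⊢ (q_1, yyy, VVVVVVV$) ⊢ (q_0, yy, YVVVVVV$) ⊢ (q_0, yy, WYVVVVVV$) ⊢ (q_0, y, YVVVVVV$) ⊢ (q_0, y, WYVVVVVV$) ⊢ (q_0, ε, YVVVVVV$) ⊢ (q_0, ε, WYVVVVVV$)
All input consumed in state q_0 with stack WYVVVVVV$.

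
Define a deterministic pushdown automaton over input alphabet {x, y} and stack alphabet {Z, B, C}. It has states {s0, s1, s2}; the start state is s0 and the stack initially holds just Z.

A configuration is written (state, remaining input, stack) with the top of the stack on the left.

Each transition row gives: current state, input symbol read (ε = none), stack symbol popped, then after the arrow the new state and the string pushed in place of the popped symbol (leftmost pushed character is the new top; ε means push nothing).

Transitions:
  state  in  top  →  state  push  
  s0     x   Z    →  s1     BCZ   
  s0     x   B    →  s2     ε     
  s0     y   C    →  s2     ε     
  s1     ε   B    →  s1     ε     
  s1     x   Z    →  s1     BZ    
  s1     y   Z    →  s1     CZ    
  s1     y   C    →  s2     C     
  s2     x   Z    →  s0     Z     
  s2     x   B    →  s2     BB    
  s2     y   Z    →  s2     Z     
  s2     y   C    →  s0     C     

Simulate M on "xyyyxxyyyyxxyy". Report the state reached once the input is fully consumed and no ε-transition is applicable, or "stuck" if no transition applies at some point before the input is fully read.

(s0, xyyyxxyyyyxxyy, Z)
  read x, top Z: go to s1, push BCZ → (s1, yyyxxyyyyxxyy, BCZ)
  ε-move, top B: go to s1, push ε → (s1, yyyxxyyyyxxyy, CZ)
  read y, top C: go to s2, push C → (s2, yyxxyyyyxxyy, CZ)
  read y, top C: go to s0, push C → (s0, yxxyyyyxxyy, CZ)
  read y, top C: go to s2, push ε → (s2, xxyyyyxxyy, Z)
  read x, top Z: go to s0, push Z → (s0, xyyyyxxyy, Z)
  read x, top Z: go to s1, push BCZ → (s1, yyyyxxyy, BCZ)
  ε-move, top B: go to s1, push ε → (s1, yyyyxxyy, CZ)
  read y, top C: go to s2, push C → (s2, yyyxxyy, CZ)
  read y, top C: go to s0, push C → (s0, yyxxyy, CZ)
  read y, top C: go to s2, push ε → (s2, yxxyy, Z)
  read y, top Z: go to s2, push Z → (s2, xxyy, Z)
  read x, top Z: go to s0, push Z → (s0, xyy, Z)
  read x, top Z: go to s1, push BCZ → (s1, yy, BCZ)
  ε-move, top B: go to s1, push ε → (s1, yy, CZ)
  read y, top C: go to s2, push C → (s2, y, CZ)
  read y, top C: go to s0, push C → (s0, ε, CZ)
All input consumed; M is in state s0.

s0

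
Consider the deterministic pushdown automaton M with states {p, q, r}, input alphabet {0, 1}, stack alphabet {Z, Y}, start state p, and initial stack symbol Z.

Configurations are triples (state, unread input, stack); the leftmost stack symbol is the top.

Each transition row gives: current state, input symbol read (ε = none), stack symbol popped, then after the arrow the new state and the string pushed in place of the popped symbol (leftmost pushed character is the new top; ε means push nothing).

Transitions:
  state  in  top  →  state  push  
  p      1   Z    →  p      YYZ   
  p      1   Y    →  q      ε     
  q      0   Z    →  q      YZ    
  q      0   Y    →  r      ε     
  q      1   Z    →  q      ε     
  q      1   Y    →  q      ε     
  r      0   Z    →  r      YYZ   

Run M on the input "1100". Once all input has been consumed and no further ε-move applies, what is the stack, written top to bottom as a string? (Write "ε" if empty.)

(p, 1100, Z)
  read 1, top Z: go to p, push YYZ → (p, 100, YYZ)
  read 1, top Y: go to q, push ε → (q, 00, YZ)
  read 0, top Y: go to r, push ε → (r, 0, Z)
  read 0, top Z: go to r, push YYZ → (r, ε, YYZ)
All input consumed in state r with stack YYZ.

YYZ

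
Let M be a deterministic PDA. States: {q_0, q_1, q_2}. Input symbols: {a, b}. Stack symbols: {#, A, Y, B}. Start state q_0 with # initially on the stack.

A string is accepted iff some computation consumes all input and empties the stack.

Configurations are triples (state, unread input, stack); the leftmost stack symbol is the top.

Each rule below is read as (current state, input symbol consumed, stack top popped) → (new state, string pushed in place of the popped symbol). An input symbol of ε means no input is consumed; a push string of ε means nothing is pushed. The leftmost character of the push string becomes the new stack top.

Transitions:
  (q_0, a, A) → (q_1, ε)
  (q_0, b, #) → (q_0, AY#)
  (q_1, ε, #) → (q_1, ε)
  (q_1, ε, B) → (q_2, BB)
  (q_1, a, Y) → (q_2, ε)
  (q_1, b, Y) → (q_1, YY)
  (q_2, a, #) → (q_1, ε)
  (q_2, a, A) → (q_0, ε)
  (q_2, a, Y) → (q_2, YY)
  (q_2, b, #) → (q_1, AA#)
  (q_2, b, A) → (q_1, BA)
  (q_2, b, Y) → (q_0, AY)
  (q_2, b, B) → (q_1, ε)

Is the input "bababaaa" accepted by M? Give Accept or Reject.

Accept

(q_0, bababaaa, #)
  read b, top #: go to q_0, push AY# → (q_0, ababaaa, AY#)
  read a, top A: go to q_1, push ε → (q_1, babaaa, Y#)
  read b, top Y: go to q_1, push YY → (q_1, abaaa, YY#)
  read a, top Y: go to q_2, push ε → (q_2, baaa, Y#)
  read b, top Y: go to q_0, push AY → (q_0, aaa, AY#)
  read a, top A: go to q_1, push ε → (q_1, aa, Y#)
  read a, top Y: go to q_2, push ε → (q_2, a, #)
  read a, top #: go to q_1, push ε → (q_1, ε, ε)
All input consumed and the stack is empty.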